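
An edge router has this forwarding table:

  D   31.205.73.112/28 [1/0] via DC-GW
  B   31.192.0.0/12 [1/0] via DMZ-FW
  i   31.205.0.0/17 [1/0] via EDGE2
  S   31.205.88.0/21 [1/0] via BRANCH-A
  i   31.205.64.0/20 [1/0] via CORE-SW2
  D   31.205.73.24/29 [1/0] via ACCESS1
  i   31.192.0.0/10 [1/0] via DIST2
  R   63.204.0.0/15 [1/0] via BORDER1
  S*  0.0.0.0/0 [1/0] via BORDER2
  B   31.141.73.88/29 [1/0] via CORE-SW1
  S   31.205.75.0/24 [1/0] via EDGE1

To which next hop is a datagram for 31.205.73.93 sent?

Routes whose prefix contains 31.205.73.93:
  0.0.0.0/0 (default, matches everything) -> BORDER2
  31.192.0.0/10 (31.192.0.0 - 31.255.255.255) -> DIST2
  31.192.0.0/12 (31.192.0.0 - 31.207.255.255) -> DMZ-FW
  31.205.0.0/17 (31.205.0.0 - 31.205.127.255) -> EDGE2
  31.205.64.0/20 (31.205.64.0 - 31.205.79.255) -> CORE-SW2
More-specific entries that do NOT match:
  31.205.73.24/29 (31.205.73.24 - 31.205.73.31) does not contain 31.205.73.93
  31.141.73.88/29 (31.141.73.88 - 31.141.73.95) does not contain 31.205.73.93
  31.205.73.112/28 (31.205.73.112 - 31.205.73.127) does not contain 31.205.73.93
  31.205.75.0/24 (31.205.75.0 - 31.205.75.255) does not contain 31.205.73.93
  31.205.88.0/21 (31.205.88.0 - 31.205.95.255) does not contain 31.205.73.93
Longest matching prefix is /20 -> next hop CORE-SW2.

CORE-SW2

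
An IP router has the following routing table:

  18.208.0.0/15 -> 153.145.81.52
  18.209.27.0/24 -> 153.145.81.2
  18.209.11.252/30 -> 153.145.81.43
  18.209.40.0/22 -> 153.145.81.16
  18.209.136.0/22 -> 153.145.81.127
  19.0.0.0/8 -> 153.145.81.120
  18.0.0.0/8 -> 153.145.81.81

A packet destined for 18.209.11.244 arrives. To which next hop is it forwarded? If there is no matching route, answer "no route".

Routes whose prefix contains 18.209.11.244:
  18.0.0.0/8 (18.0.0.0 - 18.255.255.255) -> 153.145.81.81
  18.208.0.0/15 (18.208.0.0 - 18.209.255.255) -> 153.145.81.52
More-specific entries that do NOT match:
  18.209.11.252/30 (18.209.11.252 - 18.209.11.255) does not contain 18.209.11.244
  18.209.27.0/24 (18.209.27.0 - 18.209.27.255) does not contain 18.209.11.244
  18.209.40.0/22 (18.209.40.0 - 18.209.43.255) does not contain 18.209.11.244
  18.209.136.0/22 (18.209.136.0 - 18.209.139.255) does not contain 18.209.11.244
Longest matching prefix is /15 -> next hop 153.145.81.52.

153.145.81.52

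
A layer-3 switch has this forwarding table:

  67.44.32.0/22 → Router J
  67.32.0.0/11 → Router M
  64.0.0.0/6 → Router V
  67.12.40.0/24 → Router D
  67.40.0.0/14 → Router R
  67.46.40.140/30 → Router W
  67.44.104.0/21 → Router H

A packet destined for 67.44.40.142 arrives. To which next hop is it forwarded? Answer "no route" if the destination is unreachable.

Routes whose prefix contains 67.44.40.142:
  64.0.0.0/6 (64.0.0.0 - 67.255.255.255) -> Router V
  67.32.0.0/11 (67.32.0.0 - 67.63.255.255) -> Router M
More-specific entries that do NOT match:
  67.46.40.140/30 (67.46.40.140 - 67.46.40.143) does not contain 67.44.40.142
  67.12.40.0/24 (67.12.40.0 - 67.12.40.255) does not contain 67.44.40.142
  67.44.32.0/22 (67.44.32.0 - 67.44.35.255) does not contain 67.44.40.142
  67.44.104.0/21 (67.44.104.0 - 67.44.111.255) does not contain 67.44.40.142
  67.40.0.0/14 (67.40.0.0 - 67.43.255.255) does not contain 67.44.40.142
Longest matching prefix is /11 -> next hop Router M.

Router M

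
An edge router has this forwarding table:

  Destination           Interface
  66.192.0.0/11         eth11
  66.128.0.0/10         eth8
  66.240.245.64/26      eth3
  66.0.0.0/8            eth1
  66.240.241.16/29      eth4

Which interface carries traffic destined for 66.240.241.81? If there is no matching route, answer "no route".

eth1

Routes whose prefix contains 66.240.241.81:
  66.0.0.0/8 (66.0.0.0 - 66.255.255.255) -> eth1
More-specific entries that do NOT match:
  66.240.241.16/29 (66.240.241.16 - 66.240.241.23) does not contain 66.240.241.81
  66.240.245.64/26 (66.240.245.64 - 66.240.245.127) does not contain 66.240.241.81
  66.192.0.0/11 (66.192.0.0 - 66.223.255.255) does not contain 66.240.241.81
  66.128.0.0/10 (66.128.0.0 - 66.191.255.255) does not contain 66.240.241.81
Longest matching prefix is /8 -> interface eth1.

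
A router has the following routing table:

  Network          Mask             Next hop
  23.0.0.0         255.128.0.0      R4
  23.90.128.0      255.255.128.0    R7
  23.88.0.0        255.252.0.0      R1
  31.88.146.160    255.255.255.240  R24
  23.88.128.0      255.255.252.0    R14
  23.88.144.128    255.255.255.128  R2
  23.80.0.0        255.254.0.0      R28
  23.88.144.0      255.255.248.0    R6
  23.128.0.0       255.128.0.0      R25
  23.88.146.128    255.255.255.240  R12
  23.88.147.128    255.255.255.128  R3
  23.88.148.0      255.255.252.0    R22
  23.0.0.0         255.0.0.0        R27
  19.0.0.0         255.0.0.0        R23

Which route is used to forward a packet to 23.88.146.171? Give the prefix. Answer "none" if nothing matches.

Entries matching 23.88.146.171:
  23.0.0.0/8 (23.0.0.0 - 23.255.255.255)
  23.0.0.0/9 (23.0.0.0 - 23.127.255.255)
  23.88.0.0/14 (23.88.0.0 - 23.91.255.255)
  23.88.144.0/21 (23.88.144.0 - 23.88.151.255)
Most specific is 23.88.144.0/21.

23.88.144.0/21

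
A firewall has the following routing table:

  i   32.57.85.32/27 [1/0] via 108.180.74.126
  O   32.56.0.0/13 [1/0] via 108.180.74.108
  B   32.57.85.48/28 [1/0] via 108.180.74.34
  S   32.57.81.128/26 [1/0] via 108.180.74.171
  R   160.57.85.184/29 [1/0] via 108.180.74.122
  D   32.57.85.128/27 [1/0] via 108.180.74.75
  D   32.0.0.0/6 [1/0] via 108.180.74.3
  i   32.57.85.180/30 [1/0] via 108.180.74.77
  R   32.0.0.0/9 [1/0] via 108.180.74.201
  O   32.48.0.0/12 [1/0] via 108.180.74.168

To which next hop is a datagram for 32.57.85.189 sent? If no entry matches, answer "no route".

108.180.74.108

Routes whose prefix contains 32.57.85.189:
  32.0.0.0/6 (32.0.0.0 - 35.255.255.255) -> 108.180.74.3
  32.0.0.0/9 (32.0.0.0 - 32.127.255.255) -> 108.180.74.201
  32.48.0.0/12 (32.48.0.0 - 32.63.255.255) -> 108.180.74.168
  32.56.0.0/13 (32.56.0.0 - 32.63.255.255) -> 108.180.74.108
More-specific entries that do NOT match:
  32.57.85.180/30 (32.57.85.180 - 32.57.85.183) does not contain 32.57.85.189
  160.57.85.184/29 (160.57.85.184 - 160.57.85.191) does not contain 32.57.85.189
  32.57.85.48/28 (32.57.85.48 - 32.57.85.63) does not contain 32.57.85.189
  32.57.85.32/27 (32.57.85.32 - 32.57.85.63) does not contain 32.57.85.189
  32.57.85.128/27 (32.57.85.128 - 32.57.85.159) does not contain 32.57.85.189
  32.57.81.128/26 (32.57.81.128 - 32.57.81.191) does not contain 32.57.85.189
Longest matching prefix is /13 -> next hop 108.180.74.108.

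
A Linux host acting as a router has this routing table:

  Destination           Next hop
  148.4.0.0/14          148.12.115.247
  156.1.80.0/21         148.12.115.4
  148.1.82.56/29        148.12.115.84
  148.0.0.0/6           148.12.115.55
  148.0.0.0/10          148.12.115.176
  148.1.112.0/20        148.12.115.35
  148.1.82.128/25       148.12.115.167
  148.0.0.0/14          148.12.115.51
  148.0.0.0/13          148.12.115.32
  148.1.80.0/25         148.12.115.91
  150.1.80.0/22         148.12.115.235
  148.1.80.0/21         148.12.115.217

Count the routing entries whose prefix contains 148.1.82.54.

5

Prefixes containing 148.1.82.54:
  148.0.0.0/6 (148.0.0.0 - 151.255.255.255)
  148.0.0.0/10 (148.0.0.0 - 148.63.255.255)
  148.0.0.0/13 (148.0.0.0 - 148.7.255.255)
  148.0.0.0/14 (148.0.0.0 - 148.3.255.255)
  148.1.80.0/21 (148.1.80.0 - 148.1.87.255)
Total matching entries: 5.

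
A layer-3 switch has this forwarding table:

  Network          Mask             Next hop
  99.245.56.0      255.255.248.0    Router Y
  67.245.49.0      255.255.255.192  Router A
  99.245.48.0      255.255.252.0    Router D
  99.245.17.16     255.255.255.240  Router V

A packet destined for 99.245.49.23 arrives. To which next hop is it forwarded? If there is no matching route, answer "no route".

Router D

Routes whose prefix contains 99.245.49.23:
  99.245.48.0/22 (99.245.48.0 - 99.245.51.255) -> Router D
More-specific entries that do NOT match:
  99.245.17.16/28 (99.245.17.16 - 99.245.17.31) does not contain 99.245.49.23
  67.245.49.0/26 (67.245.49.0 - 67.245.49.63) does not contain 99.245.49.23
Longest matching prefix is /22 -> next hop Router D.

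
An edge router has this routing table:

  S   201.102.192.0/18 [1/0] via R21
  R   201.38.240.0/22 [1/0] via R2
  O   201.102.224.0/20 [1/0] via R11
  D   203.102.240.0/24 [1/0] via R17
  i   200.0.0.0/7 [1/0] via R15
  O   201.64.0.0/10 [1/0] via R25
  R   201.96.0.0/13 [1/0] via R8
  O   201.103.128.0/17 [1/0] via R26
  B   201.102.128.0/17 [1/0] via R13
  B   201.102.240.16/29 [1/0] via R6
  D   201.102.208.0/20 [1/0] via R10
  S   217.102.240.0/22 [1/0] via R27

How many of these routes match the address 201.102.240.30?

5

Prefixes containing 201.102.240.30:
  200.0.0.0/7 (200.0.0.0 - 201.255.255.255)
  201.64.0.0/10 (201.64.0.0 - 201.127.255.255)
  201.96.0.0/13 (201.96.0.0 - 201.103.255.255)
  201.102.128.0/17 (201.102.128.0 - 201.102.255.255)
  201.102.192.0/18 (201.102.192.0 - 201.102.255.255)
Total matching entries: 5.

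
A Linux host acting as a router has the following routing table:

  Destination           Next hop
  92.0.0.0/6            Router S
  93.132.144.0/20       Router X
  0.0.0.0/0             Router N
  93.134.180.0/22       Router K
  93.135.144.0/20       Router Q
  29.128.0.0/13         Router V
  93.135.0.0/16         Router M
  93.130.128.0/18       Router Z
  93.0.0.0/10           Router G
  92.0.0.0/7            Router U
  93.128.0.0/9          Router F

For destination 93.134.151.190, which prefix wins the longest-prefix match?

93.128.0.0/9

Entries matching 93.134.151.190:
  0.0.0.0/0 (default, matches everything)
  92.0.0.0/6 (92.0.0.0 - 95.255.255.255)
  92.0.0.0/7 (92.0.0.0 - 93.255.255.255)
  93.128.0.0/9 (93.128.0.0 - 93.255.255.255)
Most specific is 93.128.0.0/9.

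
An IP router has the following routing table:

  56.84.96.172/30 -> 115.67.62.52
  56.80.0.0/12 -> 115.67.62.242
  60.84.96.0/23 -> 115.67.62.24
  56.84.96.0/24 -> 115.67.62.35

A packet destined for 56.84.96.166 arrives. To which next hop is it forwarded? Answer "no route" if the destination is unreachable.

115.67.62.35

Routes whose prefix contains 56.84.96.166:
  56.80.0.0/12 (56.80.0.0 - 56.95.255.255) -> 115.67.62.242
  56.84.96.0/24 (56.84.96.0 - 56.84.96.255) -> 115.67.62.35
More-specific entries that do NOT match:
  56.84.96.172/30 (56.84.96.172 - 56.84.96.175) does not contain 56.84.96.166
Longest matching prefix is /24 -> next hop 115.67.62.35.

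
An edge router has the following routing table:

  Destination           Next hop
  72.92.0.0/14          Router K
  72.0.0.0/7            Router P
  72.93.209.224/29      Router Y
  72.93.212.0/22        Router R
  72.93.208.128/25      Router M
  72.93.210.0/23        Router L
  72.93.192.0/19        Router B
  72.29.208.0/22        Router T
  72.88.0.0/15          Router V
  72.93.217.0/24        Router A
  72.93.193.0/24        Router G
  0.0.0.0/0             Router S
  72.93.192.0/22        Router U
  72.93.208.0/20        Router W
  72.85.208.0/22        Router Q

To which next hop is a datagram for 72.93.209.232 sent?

Routes whose prefix contains 72.93.209.232:
  0.0.0.0/0 (default, matches everything) -> Router S
  72.0.0.0/7 (72.0.0.0 - 73.255.255.255) -> Router P
  72.92.0.0/14 (72.92.0.0 - 72.95.255.255) -> Router K
  72.93.192.0/19 (72.93.192.0 - 72.93.223.255) -> Router B
  72.93.208.0/20 (72.93.208.0 - 72.93.223.255) -> Router W
More-specific entries that do NOT match:
  72.93.209.224/29 (72.93.209.224 - 72.93.209.231) does not contain 72.93.209.232
  72.93.208.128/25 (72.93.208.128 - 72.93.208.255) does not contain 72.93.209.232
  72.93.217.0/24 (72.93.217.0 - 72.93.217.255) does not contain 72.93.209.232
  72.93.193.0/24 (72.93.193.0 - 72.93.193.255) does not contain 72.93.209.232
  72.93.210.0/23 (72.93.210.0 - 72.93.211.255) does not contain 72.93.209.232
  72.93.212.0/22 (72.93.212.0 - 72.93.215.255) does not contain 72.93.209.232
  72.29.208.0/22 (72.29.208.0 - 72.29.211.255) does not contain 72.93.209.232
  72.93.192.0/22 (72.93.192.0 - 72.93.195.255) does not contain 72.93.209.232
  72.85.208.0/22 (72.85.208.0 - 72.85.211.255) does not contain 72.93.209.232
Longest matching prefix is /20 -> next hop Router W.

Router W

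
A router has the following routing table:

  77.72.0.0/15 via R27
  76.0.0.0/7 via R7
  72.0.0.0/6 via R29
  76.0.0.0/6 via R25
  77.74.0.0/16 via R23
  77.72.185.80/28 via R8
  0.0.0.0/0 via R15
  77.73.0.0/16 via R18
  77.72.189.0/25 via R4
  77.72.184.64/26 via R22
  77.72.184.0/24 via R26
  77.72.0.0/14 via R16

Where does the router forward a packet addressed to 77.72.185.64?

R27

Routes whose prefix contains 77.72.185.64:
  0.0.0.0/0 (default, matches everything) -> R15
  76.0.0.0/6 (76.0.0.0 - 79.255.255.255) -> R25
  76.0.0.0/7 (76.0.0.0 - 77.255.255.255) -> R7
  77.72.0.0/14 (77.72.0.0 - 77.75.255.255) -> R16
  77.72.0.0/15 (77.72.0.0 - 77.73.255.255) -> R27
More-specific entries that do NOT match:
  77.72.185.80/28 (77.72.185.80 - 77.72.185.95) does not contain 77.72.185.64
  77.72.184.64/26 (77.72.184.64 - 77.72.184.127) does not contain 77.72.185.64
  77.72.189.0/25 (77.72.189.0 - 77.72.189.127) does not contain 77.72.185.64
  77.72.184.0/24 (77.72.184.0 - 77.72.184.255) does not contain 77.72.185.64
  77.74.0.0/16 (77.74.0.0 - 77.74.255.255) does not contain 77.72.185.64
  77.73.0.0/16 (77.73.0.0 - 77.73.255.255) does not contain 77.72.185.64
Longest matching prefix is /15 -> next hop R27.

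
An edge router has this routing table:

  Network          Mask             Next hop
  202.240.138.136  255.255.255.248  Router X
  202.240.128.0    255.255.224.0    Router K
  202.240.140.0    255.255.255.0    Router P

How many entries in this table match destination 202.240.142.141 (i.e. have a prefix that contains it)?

Prefixes containing 202.240.142.141:
  202.240.128.0/19 (202.240.128.0 - 202.240.159.255)
Total matching entries: 1.

1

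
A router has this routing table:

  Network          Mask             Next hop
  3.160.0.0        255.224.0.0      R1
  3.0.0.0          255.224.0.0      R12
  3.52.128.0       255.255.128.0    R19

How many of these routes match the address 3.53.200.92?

0

No listed prefix contains 3.53.200.92.
Total matching entries: 0.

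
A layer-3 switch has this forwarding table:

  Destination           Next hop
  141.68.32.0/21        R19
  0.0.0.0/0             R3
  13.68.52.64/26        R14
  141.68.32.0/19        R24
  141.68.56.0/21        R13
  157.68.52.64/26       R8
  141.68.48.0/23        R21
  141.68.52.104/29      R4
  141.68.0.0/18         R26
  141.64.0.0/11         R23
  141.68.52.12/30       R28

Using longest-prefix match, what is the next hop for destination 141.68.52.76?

Routes whose prefix contains 141.68.52.76:
  0.0.0.0/0 (default, matches everything) -> R3
  141.64.0.0/11 (141.64.0.0 - 141.95.255.255) -> R23
  141.68.0.0/18 (141.68.0.0 - 141.68.63.255) -> R26
  141.68.32.0/19 (141.68.32.0 - 141.68.63.255) -> R24
More-specific entries that do NOT match:
  141.68.52.12/30 (141.68.52.12 - 141.68.52.15) does not contain 141.68.52.76
  141.68.52.104/29 (141.68.52.104 - 141.68.52.111) does not contain 141.68.52.76
  13.68.52.64/26 (13.68.52.64 - 13.68.52.127) does not contain 141.68.52.76
  157.68.52.64/26 (157.68.52.64 - 157.68.52.127) does not contain 141.68.52.76
  141.68.48.0/23 (141.68.48.0 - 141.68.49.255) does not contain 141.68.52.76
  141.68.32.0/21 (141.68.32.0 - 141.68.39.255) does not contain 141.68.52.76
  141.68.56.0/21 (141.68.56.0 - 141.68.63.255) does not contain 141.68.52.76
Longest matching prefix is /19 -> next hop R24.

R24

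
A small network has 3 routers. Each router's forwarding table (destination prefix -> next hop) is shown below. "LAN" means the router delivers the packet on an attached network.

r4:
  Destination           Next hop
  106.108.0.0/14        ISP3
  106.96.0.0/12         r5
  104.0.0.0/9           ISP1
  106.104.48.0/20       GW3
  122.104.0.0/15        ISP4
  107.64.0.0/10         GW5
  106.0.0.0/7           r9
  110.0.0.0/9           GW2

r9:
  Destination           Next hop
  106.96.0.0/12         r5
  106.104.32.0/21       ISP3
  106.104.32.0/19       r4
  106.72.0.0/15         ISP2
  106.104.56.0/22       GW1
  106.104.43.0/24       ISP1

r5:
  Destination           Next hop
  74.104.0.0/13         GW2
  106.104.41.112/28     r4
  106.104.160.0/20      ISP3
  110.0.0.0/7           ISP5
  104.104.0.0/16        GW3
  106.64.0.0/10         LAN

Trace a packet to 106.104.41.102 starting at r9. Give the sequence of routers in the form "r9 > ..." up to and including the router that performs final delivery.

r9 > r4 > r5

At r9: longest match for 106.104.41.102 is 106.104.32.0/19 -> r4
At r4: longest match for 106.104.41.102 is 106.96.0.0/12 -> r5
At r5: longest match for 106.104.41.102 is 106.64.0.0/10 -> LAN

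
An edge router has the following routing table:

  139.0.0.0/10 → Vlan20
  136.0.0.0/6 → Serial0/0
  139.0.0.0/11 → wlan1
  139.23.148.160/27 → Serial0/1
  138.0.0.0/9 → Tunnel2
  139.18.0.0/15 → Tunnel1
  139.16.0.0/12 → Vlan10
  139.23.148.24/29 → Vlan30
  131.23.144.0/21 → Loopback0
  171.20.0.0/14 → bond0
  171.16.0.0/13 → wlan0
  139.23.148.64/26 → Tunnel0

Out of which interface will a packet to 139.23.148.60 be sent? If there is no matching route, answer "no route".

Vlan10

Routes whose prefix contains 139.23.148.60:
  136.0.0.0/6 (136.0.0.0 - 139.255.255.255) -> Serial0/0
  139.0.0.0/10 (139.0.0.0 - 139.63.255.255) -> Vlan20
  139.0.0.0/11 (139.0.0.0 - 139.31.255.255) -> wlan1
  139.16.0.0/12 (139.16.0.0 - 139.31.255.255) -> Vlan10
More-specific entries that do NOT match:
  139.23.148.24/29 (139.23.148.24 - 139.23.148.31) does not contain 139.23.148.60
  139.23.148.160/27 (139.23.148.160 - 139.23.148.191) does not contain 139.23.148.60
  139.23.148.64/26 (139.23.148.64 - 139.23.148.127) does not contain 139.23.148.60
  131.23.144.0/21 (131.23.144.0 - 131.23.151.255) does not contain 139.23.148.60
  139.18.0.0/15 (139.18.0.0 - 139.19.255.255) does not contain 139.23.148.60
  171.20.0.0/14 (171.20.0.0 - 171.23.255.255) does not contain 139.23.148.60
  171.16.0.0/13 (171.16.0.0 - 171.23.255.255) does not contain 139.23.148.60
Longest matching prefix is /12 -> interface Vlan10.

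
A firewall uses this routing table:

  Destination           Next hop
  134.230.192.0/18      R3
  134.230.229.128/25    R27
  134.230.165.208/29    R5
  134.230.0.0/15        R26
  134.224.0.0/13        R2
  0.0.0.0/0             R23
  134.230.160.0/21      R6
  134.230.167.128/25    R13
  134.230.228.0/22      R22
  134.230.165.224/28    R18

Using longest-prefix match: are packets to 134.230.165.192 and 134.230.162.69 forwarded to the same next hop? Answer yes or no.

134.230.165.192: longest match 134.230.160.0/21 -> R6
134.230.162.69: longest match 134.230.160.0/21 -> R6

yes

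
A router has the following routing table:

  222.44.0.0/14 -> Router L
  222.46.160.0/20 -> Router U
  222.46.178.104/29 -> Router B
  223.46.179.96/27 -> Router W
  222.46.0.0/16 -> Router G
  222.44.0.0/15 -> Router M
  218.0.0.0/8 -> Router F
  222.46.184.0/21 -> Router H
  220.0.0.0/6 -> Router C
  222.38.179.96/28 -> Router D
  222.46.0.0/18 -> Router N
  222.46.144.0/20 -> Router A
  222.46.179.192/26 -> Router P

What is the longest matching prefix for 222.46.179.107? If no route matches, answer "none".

222.46.0.0/16

Entries matching 222.46.179.107:
  220.0.0.0/6 (220.0.0.0 - 223.255.255.255)
  222.44.0.0/14 (222.44.0.0 - 222.47.255.255)
  222.46.0.0/16 (222.46.0.0 - 222.46.255.255)
Most specific is 222.46.0.0/16.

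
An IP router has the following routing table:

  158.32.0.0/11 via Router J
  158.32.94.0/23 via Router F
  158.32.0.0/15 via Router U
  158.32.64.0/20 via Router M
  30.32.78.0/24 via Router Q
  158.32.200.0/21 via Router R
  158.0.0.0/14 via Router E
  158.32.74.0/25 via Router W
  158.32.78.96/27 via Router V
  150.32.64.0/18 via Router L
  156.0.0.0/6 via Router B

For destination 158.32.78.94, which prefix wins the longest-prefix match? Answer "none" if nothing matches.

158.32.64.0/20

Entries matching 158.32.78.94:
  156.0.0.0/6 (156.0.0.0 - 159.255.255.255)
  158.32.0.0/11 (158.32.0.0 - 158.63.255.255)
  158.32.0.0/15 (158.32.0.0 - 158.33.255.255)
  158.32.64.0/20 (158.32.64.0 - 158.32.79.255)
Most specific is 158.32.64.0/20.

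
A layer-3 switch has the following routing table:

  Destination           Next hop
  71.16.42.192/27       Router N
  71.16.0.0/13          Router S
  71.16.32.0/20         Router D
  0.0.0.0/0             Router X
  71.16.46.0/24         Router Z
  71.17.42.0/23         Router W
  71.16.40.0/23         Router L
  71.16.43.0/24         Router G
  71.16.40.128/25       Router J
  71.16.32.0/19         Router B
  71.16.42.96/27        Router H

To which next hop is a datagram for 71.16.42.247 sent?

Router D

Routes whose prefix contains 71.16.42.247:
  0.0.0.0/0 (default, matches everything) -> Router X
  71.16.0.0/13 (71.16.0.0 - 71.23.255.255) -> Router S
  71.16.32.0/19 (71.16.32.0 - 71.16.63.255) -> Router B
  71.16.32.0/20 (71.16.32.0 - 71.16.47.255) -> Router D
More-specific entries that do NOT match:
  71.16.42.192/27 (71.16.42.192 - 71.16.42.223) does not contain 71.16.42.247
  71.16.42.96/27 (71.16.42.96 - 71.16.42.127) does not contain 71.16.42.247
  71.16.40.128/25 (71.16.40.128 - 71.16.40.255) does not contain 71.16.42.247
  71.16.46.0/24 (71.16.46.0 - 71.16.46.255) does not contain 71.16.42.247
  71.16.43.0/24 (71.16.43.0 - 71.16.43.255) does not contain 71.16.42.247
  71.17.42.0/23 (71.17.42.0 - 71.17.43.255) does not contain 71.16.42.247
  71.16.40.0/23 (71.16.40.0 - 71.16.41.255) does not contain 71.16.42.247
Longest matching prefix is /20 -> next hop Router D.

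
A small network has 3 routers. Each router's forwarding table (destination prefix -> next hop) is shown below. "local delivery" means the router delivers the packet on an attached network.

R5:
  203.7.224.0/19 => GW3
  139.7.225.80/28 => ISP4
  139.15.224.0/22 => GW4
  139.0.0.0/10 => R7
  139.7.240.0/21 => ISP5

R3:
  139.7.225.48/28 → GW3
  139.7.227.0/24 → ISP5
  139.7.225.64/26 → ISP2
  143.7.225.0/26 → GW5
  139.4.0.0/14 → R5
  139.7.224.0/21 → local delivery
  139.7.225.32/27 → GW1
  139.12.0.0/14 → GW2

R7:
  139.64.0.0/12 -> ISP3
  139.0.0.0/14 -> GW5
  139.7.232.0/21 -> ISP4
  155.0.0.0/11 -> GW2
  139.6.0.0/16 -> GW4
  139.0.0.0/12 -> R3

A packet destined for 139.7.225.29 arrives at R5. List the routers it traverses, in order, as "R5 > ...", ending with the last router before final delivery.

At R5: longest match for 139.7.225.29 is 139.0.0.0/10 -> R7
At R7: longest match for 139.7.225.29 is 139.0.0.0/12 -> R3
At R3: longest match for 139.7.225.29 is 139.7.224.0/21 -> local delivery

R5 > R7 > R3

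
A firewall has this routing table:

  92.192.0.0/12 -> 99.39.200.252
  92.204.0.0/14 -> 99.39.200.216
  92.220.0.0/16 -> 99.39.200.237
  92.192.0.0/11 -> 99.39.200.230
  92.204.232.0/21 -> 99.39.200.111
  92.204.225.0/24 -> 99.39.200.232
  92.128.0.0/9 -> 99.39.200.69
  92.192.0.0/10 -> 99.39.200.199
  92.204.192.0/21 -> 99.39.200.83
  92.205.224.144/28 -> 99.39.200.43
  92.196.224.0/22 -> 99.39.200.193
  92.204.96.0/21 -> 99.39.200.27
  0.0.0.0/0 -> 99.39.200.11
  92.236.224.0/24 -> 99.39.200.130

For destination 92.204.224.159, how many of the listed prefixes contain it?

Prefixes containing 92.204.224.159:
  0.0.0.0/0 (default, matches everything)
  92.128.0.0/9 (92.128.0.0 - 92.255.255.255)
  92.192.0.0/10 (92.192.0.0 - 92.255.255.255)
  92.192.0.0/11 (92.192.0.0 - 92.223.255.255)
  92.192.0.0/12 (92.192.0.0 - 92.207.255.255)
  92.204.0.0/14 (92.204.0.0 - 92.207.255.255)
Total matching entries: 6.

6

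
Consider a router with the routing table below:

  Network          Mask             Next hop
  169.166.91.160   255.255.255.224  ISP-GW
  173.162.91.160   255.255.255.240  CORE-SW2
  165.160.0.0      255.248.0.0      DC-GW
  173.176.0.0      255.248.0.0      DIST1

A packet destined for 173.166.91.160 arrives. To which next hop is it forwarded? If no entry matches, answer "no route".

no route

No entry's prefix contains 173.166.91.160; there is no default route.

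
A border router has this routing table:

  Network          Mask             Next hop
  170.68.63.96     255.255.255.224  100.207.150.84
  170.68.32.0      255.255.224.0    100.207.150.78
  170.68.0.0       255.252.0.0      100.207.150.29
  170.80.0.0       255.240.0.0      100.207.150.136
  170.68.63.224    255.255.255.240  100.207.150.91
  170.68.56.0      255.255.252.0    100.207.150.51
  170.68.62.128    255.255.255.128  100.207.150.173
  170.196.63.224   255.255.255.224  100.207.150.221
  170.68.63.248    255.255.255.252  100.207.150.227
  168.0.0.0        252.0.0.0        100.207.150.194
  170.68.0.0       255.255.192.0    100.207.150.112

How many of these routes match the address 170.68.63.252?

Prefixes containing 170.68.63.252:
  168.0.0.0/6 (168.0.0.0 - 171.255.255.255)
  170.68.0.0/14 (170.68.0.0 - 170.71.255.255)
  170.68.0.0/18 (170.68.0.0 - 170.68.63.255)
  170.68.32.0/19 (170.68.32.0 - 170.68.63.255)
Total matching entries: 4.

4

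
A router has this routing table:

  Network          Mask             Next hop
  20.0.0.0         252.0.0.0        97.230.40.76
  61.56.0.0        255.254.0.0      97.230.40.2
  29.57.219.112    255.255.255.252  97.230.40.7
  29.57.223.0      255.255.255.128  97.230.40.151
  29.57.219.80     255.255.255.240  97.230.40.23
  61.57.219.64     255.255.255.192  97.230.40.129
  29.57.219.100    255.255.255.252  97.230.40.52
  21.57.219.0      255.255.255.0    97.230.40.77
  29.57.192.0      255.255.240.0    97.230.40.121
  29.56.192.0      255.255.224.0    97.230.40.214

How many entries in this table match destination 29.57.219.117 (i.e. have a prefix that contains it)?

No listed prefix contains 29.57.219.117.
Total matching entries: 0.

0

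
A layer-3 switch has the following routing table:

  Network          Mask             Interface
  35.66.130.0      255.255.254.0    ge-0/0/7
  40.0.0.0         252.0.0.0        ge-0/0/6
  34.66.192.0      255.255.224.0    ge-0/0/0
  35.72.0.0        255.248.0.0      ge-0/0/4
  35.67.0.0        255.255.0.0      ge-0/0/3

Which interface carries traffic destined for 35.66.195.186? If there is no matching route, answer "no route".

no route

No entry's prefix contains 35.66.195.186; there is no default route.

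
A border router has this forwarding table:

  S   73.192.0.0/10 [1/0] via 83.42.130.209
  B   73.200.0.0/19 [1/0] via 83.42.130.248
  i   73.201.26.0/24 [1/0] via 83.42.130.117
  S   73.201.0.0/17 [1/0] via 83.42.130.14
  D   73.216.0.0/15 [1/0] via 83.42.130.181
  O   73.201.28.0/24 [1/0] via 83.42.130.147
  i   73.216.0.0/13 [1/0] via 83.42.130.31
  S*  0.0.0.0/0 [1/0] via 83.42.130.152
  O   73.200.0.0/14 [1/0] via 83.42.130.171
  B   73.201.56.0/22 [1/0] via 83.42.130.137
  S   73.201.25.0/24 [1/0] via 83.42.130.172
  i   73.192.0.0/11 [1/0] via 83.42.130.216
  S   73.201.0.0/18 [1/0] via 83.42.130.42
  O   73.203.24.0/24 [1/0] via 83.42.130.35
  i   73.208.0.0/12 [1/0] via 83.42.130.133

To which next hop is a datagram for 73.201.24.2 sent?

Routes whose prefix contains 73.201.24.2:
  0.0.0.0/0 (default, matches everything) -> 83.42.130.152
  73.192.0.0/10 (73.192.0.0 - 73.255.255.255) -> 83.42.130.209
  73.192.0.0/11 (73.192.0.0 - 73.223.255.255) -> 83.42.130.216
  73.200.0.0/14 (73.200.0.0 - 73.203.255.255) -> 83.42.130.171
  73.201.0.0/17 (73.201.0.0 - 73.201.127.255) -> 83.42.130.14
  73.201.0.0/18 (73.201.0.0 - 73.201.63.255) -> 83.42.130.42
More-specific entries that do NOT match:
  73.201.26.0/24 (73.201.26.0 - 73.201.26.255) does not contain 73.201.24.2
  73.201.28.0/24 (73.201.28.0 - 73.201.28.255) does not contain 73.201.24.2
  73.201.25.0/24 (73.201.25.0 - 73.201.25.255) does not contain 73.201.24.2
  73.203.24.0/24 (73.203.24.0 - 73.203.24.255) does not contain 73.201.24.2
  73.201.56.0/22 (73.201.56.0 - 73.201.59.255) does not contain 73.201.24.2
  73.200.0.0/19 (73.200.0.0 - 73.200.31.255) does not contain 73.201.24.2
Longest matching prefix is /18 -> next hop 83.42.130.42.

83.42.130.42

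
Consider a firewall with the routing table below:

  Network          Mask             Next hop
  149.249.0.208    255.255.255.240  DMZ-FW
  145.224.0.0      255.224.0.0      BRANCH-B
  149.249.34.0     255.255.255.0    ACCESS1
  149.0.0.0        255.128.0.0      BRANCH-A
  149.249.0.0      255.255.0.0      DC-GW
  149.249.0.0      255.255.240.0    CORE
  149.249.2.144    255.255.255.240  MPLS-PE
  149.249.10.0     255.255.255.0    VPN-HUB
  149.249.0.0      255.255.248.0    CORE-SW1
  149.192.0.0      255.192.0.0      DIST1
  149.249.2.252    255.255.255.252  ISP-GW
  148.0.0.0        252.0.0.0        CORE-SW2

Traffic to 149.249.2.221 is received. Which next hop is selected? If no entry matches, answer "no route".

Routes whose prefix contains 149.249.2.221:
  148.0.0.0/6 (148.0.0.0 - 151.255.255.255) -> CORE-SW2
  149.192.0.0/10 (149.192.0.0 - 149.255.255.255) -> DIST1
  149.249.0.0/16 (149.249.0.0 - 149.249.255.255) -> DC-GW
  149.249.0.0/20 (149.249.0.0 - 149.249.15.255) -> CORE
  149.249.0.0/21 (149.249.0.0 - 149.249.7.255) -> CORE-SW1
More-specific entries that do NOT match:
  149.249.2.252/30 (149.249.2.252 - 149.249.2.255) does not contain 149.249.2.221
  149.249.0.208/28 (149.249.0.208 - 149.249.0.223) does not contain 149.249.2.221
  149.249.2.144/28 (149.249.2.144 - 149.249.2.159) does not contain 149.249.2.221
  149.249.34.0/24 (149.249.34.0 - 149.249.34.255) does not contain 149.249.2.221
  149.249.10.0/24 (149.249.10.0 - 149.249.10.255) does not contain 149.249.2.221
Longest matching prefix is /21 -> next hop CORE-SW1.

CORE-SW1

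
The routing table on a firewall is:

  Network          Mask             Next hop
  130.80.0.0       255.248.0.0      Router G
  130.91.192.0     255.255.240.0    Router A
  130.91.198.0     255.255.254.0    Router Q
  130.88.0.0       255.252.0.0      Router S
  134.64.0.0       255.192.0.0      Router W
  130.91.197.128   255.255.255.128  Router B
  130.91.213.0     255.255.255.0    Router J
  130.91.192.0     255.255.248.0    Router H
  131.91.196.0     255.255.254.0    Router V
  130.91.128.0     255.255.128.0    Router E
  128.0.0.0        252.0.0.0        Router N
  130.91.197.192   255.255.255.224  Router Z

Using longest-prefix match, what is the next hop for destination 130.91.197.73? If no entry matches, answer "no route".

Routes whose prefix contains 130.91.197.73:
  128.0.0.0/6 (128.0.0.0 - 131.255.255.255) -> Router N
  130.88.0.0/14 (130.88.0.0 - 130.91.255.255) -> Router S
  130.91.128.0/17 (130.91.128.0 - 130.91.255.255) -> Router E
  130.91.192.0/20 (130.91.192.0 - 130.91.207.255) -> Router A
  130.91.192.0/21 (130.91.192.0 - 130.91.199.255) -> Router H
More-specific entries that do NOT match:
  130.91.197.192/27 (130.91.197.192 - 130.91.197.223) does not contain 130.91.197.73
  130.91.197.128/25 (130.91.197.128 - 130.91.197.255) does not contain 130.91.197.73
  130.91.213.0/24 (130.91.213.0 - 130.91.213.255) does not contain 130.91.197.73
  130.91.198.0/23 (130.91.198.0 - 130.91.199.255) does not contain 130.91.197.73
  131.91.196.0/23 (131.91.196.0 - 131.91.197.255) does not contain 130.91.197.73
Longest matching prefix is /21 -> next hop Router H.

Router H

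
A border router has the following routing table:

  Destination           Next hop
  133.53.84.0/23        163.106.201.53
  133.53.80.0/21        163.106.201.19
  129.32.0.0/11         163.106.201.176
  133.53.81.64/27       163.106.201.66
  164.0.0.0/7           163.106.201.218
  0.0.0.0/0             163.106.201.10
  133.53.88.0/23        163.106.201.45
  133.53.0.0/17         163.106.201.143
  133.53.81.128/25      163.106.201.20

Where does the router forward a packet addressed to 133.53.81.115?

163.106.201.19

Routes whose prefix contains 133.53.81.115:
  0.0.0.0/0 (default, matches everything) -> 163.106.201.10
  133.53.0.0/17 (133.53.0.0 - 133.53.127.255) -> 163.106.201.143
  133.53.80.0/21 (133.53.80.0 - 133.53.87.255) -> 163.106.201.19
More-specific entries that do NOT match:
  133.53.81.64/27 (133.53.81.64 - 133.53.81.95) does not contain 133.53.81.115
  133.53.81.128/25 (133.53.81.128 - 133.53.81.255) does not contain 133.53.81.115
  133.53.84.0/23 (133.53.84.0 - 133.53.85.255) does not contain 133.53.81.115
  133.53.88.0/23 (133.53.88.0 - 133.53.89.255) does not contain 133.53.81.115
Longest matching prefix is /21 -> next hop 163.106.201.19.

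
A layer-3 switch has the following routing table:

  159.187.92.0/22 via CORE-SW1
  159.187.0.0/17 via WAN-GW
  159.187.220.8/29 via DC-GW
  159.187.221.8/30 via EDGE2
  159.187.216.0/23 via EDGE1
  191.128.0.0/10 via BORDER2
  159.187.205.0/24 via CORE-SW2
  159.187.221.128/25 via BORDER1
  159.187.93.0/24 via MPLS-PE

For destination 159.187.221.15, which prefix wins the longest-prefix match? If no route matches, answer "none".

none

159.187.221.15 is outside every listed prefix and there is no default route.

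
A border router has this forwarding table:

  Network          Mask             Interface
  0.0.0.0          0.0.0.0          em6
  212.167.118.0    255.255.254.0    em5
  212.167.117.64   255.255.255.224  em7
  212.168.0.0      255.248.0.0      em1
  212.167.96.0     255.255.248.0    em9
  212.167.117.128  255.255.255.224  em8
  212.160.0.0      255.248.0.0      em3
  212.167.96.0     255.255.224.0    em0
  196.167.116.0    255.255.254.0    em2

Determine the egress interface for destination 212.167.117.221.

Routes whose prefix contains 212.167.117.221:
  0.0.0.0/0 (default, matches everything) -> em6
  212.160.0.0/13 (212.160.0.0 - 212.167.255.255) -> em3
  212.167.96.0/19 (212.167.96.0 - 212.167.127.255) -> em0
More-specific entries that do NOT match:
  212.167.117.64/27 (212.167.117.64 - 212.167.117.95) does not contain 212.167.117.221
  212.167.117.128/27 (212.167.117.128 - 212.167.117.159) does not contain 212.167.117.221
  212.167.118.0/23 (212.167.118.0 - 212.167.119.255) does not contain 212.167.117.221
  196.167.116.0/23 (196.167.116.0 - 196.167.117.255) does not contain 212.167.117.221
  212.167.96.0/21 (212.167.96.0 - 212.167.103.255) does not contain 212.167.117.221
Longest matching prefix is /19 -> interface em0.

em0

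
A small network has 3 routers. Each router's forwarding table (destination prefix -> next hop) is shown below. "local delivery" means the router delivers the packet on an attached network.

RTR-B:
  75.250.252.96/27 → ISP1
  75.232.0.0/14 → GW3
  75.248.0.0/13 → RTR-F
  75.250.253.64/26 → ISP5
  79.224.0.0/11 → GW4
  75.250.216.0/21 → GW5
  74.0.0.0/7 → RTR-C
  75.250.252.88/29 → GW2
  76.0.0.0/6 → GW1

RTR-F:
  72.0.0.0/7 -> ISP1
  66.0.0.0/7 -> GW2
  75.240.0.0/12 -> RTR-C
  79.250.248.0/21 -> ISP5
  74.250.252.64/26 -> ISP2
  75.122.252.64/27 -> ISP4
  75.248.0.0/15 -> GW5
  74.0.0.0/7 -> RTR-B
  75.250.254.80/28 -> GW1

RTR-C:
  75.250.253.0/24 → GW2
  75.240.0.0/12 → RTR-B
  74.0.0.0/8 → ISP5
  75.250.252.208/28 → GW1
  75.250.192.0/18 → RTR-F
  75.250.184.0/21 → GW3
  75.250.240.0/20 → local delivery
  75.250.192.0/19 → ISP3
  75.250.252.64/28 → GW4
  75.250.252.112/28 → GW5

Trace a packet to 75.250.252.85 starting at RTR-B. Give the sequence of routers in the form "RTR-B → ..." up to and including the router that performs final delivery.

At RTR-B: longest match for 75.250.252.85 is 75.248.0.0/13 -> RTR-F
At RTR-F: longest match for 75.250.252.85 is 75.240.0.0/12 -> RTR-C
At RTR-C: longest match for 75.250.252.85 is 75.250.240.0/20 -> local delivery

RTR-B → RTR-F → RTR-C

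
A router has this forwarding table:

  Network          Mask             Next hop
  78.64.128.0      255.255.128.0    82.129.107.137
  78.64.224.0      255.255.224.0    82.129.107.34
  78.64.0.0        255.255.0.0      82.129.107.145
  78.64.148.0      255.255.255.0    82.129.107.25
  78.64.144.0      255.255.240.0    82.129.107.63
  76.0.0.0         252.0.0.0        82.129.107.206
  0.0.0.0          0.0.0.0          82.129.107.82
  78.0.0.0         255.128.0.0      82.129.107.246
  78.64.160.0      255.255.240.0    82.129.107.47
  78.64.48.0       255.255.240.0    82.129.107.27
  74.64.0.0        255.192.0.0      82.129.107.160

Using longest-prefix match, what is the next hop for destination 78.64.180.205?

Routes whose prefix contains 78.64.180.205:
  0.0.0.0/0 (default, matches everything) -> 82.129.107.82
  76.0.0.0/6 (76.0.0.0 - 79.255.255.255) -> 82.129.107.206
  78.0.0.0/9 (78.0.0.0 - 78.127.255.255) -> 82.129.107.246
  78.64.0.0/16 (78.64.0.0 - 78.64.255.255) -> 82.129.107.145
  78.64.128.0/17 (78.64.128.0 - 78.64.255.255) -> 82.129.107.137
More-specific entries that do NOT match:
  78.64.148.0/24 (78.64.148.0 - 78.64.148.255) does not contain 78.64.180.205
  78.64.144.0/20 (78.64.144.0 - 78.64.159.255) does not contain 78.64.180.205
  78.64.160.0/20 (78.64.160.0 - 78.64.175.255) does not contain 78.64.180.205
  78.64.48.0/20 (78.64.48.0 - 78.64.63.255) does not contain 78.64.180.205
  78.64.224.0/19 (78.64.224.0 - 78.64.255.255) does not contain 78.64.180.205
Longest matching prefix is /17 -> next hop 82.129.107.137.

82.129.107.137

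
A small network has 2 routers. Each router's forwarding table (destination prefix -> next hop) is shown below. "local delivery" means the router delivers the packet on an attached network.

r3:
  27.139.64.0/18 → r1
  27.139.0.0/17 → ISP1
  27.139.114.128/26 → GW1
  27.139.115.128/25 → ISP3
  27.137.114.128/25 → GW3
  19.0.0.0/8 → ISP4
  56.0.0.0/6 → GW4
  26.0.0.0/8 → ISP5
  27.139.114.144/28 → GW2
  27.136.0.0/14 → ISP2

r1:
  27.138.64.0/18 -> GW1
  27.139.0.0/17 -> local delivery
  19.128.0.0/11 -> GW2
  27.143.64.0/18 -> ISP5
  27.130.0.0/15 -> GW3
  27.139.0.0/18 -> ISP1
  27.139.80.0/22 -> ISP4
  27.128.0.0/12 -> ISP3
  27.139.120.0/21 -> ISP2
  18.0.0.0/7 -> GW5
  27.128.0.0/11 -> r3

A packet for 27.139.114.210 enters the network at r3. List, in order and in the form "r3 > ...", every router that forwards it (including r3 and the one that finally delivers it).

r3 > r1

At r3: longest match for 27.139.114.210 is 27.139.64.0/18 -> r1
At r1: longest match for 27.139.114.210 is 27.139.0.0/17 -> local delivery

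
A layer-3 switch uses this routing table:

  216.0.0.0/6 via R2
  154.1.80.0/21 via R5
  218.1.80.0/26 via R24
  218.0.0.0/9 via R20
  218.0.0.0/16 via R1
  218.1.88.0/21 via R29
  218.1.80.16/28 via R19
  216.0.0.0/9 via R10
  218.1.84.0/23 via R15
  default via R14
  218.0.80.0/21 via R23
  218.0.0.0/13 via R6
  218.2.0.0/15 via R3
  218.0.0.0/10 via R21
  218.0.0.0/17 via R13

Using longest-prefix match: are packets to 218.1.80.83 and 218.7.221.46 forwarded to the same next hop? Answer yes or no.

yes

218.1.80.83: longest match 218.0.0.0/13 -> R6
218.7.221.46: longest match 218.0.0.0/13 -> R6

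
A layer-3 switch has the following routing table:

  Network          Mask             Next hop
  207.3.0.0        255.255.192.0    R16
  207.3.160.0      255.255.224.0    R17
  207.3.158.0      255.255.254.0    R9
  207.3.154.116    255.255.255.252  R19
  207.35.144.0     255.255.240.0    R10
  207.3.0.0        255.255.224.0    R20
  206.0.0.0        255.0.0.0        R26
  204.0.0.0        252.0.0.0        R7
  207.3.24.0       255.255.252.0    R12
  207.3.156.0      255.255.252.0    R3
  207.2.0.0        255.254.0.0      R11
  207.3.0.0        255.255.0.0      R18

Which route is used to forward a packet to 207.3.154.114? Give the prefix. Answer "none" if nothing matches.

207.3.0.0/16

Entries matching 207.3.154.114:
  204.0.0.0/6 (204.0.0.0 - 207.255.255.255)
  207.2.0.0/15 (207.2.0.0 - 207.3.255.255)
  207.3.0.0/16 (207.3.0.0 - 207.3.255.255)
Most specific is 207.3.0.0/16.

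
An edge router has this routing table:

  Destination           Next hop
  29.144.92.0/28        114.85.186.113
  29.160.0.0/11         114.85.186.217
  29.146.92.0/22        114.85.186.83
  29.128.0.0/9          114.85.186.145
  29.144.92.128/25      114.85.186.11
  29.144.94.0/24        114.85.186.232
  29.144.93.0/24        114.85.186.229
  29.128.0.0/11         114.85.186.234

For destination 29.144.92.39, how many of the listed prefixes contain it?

Prefixes containing 29.144.92.39:
  29.128.0.0/9 (29.128.0.0 - 29.255.255.255)
  29.128.0.0/11 (29.128.0.0 - 29.159.255.255)
Total matching entries: 2.

2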